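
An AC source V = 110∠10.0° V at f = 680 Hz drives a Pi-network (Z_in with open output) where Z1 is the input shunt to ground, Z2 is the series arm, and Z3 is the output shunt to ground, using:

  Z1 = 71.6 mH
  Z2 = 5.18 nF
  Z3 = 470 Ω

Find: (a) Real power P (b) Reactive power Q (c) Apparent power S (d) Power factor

Step 1 — Angular frequency: ω = 2π·f = 2π·680 = 4273 rad/s.
Step 2 — Component impedances:
  Z1: Z = jωL = j·4273·0.0716 = 0 + j305.9 Ω
  Z2: Z = 1/(jωC) = -j/(ω·C) = 0 - j4.518e+04 Ω
  Z3: Z = R = 470 Ω
Step 3 — With open output, the series arm Z2 and the output shunt Z3 appear in series to ground: Z2 + Z3 = 470 - j4.518e+04 Ω.
Step 4 — Parallel with input shunt Z1: Z_in = Z1 || (Z2 + Z3) = 0.02184 + j308 Ω = 308∠90.0° Ω.
Step 5 — Source phasor: V = 110∠10.0° V = 108.3 + j19.1 V.
Step 6 — Current: I = V / Z = 0.06204 - j0.3517 A = 0.3571∠-80.0° A.
Step 7 — Complex power: S = V·I* = 0.002785 + j39.29 VA.
Step 8 — Real power: P = Re(S) = 0.002785 W.
Step 9 — Reactive power: Q = Im(S) = 39.29 VAR.
Step 10 — Apparent power: |S| = 39.29 VA.
Step 11 — Power factor: PF = P/|S| = 7.09e-05 (lagging).

(a) P = 0.002785 W  (b) Q = 39.29 VAR  (c) S = 39.29 VA  (d) PF = 7.09e-05 (lagging)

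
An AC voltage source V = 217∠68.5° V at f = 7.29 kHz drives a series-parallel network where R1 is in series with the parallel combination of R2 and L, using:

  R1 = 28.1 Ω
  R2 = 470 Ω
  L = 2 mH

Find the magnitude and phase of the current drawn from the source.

Step 1 — Angular frequency: ω = 2π·f = 2π·7290 = 4.58e+04 rad/s.
Step 2 — Component impedances:
  R1: Z = R = 28.1 Ω
  R2: Z = R = 470 Ω
  L: Z = jωL = j·4.58e+04·0.002 = 0 + j91.61 Ω
Step 3 — Parallel branch: R2 || L = 1/(1/R2 + 1/L) = 17.2 + j88.26 Ω.
Step 4 — Series with R1: Z_total = R1 + (R2 || L) = 45.3 + j88.26 Ω = 99.2∠62.8° Ω.
Step 5 — Source phasor: V = 217∠68.5° V = 79.53 + j201.9 V.
Step 6 — Ohm's law: I = V / Z_total = (79.53 + j201.9) / (45.3 + j88.26) = 2.177 + j0.2162 A.
Step 7 — Convert to polar: |I| = 2.187 A, ∠I = 5.7°.

I = 2.187∠5.7° A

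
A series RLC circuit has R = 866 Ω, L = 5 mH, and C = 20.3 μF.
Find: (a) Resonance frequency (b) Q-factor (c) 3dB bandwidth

Step 1 — Resonance: ω₀ = 1/√(LC) = 1/√(0.005·2.03e-05) = 3139 rad/s.
Step 2 — f₀ = ω₀/(2π) = 499.6 Hz.
Step 3 — Series Q: Q = ω₀L/R = 3139·0.005/866 = 0.01812.
Step 4 — Bandwidth: Δω = ω₀/Q = 1.732e+05 rad/s; BW = Δω/(2π) = 2.757e+04 Hz.

(a) f₀ = 499.6 Hz  (b) Q = 0.01812  (c) BW = 2.757e+04 Hz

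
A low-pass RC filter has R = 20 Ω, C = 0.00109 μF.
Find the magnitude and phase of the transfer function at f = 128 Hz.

Step 1 — Angular frequency: ω = 2π·128 = 804.2 rad/s.
Step 2 — Transfer function: H(jω) = 1/(1 + jωRC).
Step 3 — Denominator: 1 + jωRC = 1 + j·804.2·20·1.09e-09 = 1 + j1.753e-05.
Step 4 — H = 1 - j1.753e-05.
Step 5 — Magnitude: |H| = 1 (-0.0 dB); phase: φ = -0.0°.

|H| = 1 (-0.0 dB), φ = -0.0°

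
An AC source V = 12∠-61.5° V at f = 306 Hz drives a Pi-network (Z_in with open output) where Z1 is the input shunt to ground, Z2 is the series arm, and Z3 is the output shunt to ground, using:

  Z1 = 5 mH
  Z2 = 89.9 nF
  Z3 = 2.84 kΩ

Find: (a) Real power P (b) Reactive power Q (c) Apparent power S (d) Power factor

Step 1 — Angular frequency: ω = 2π·f = 2π·306 = 1923 rad/s.
Step 2 — Component impedances:
  Z1: Z = jωL = j·1923·0.005 = 0 + j9.613 Ω
  Z2: Z = 1/(jωC) = -j/(ω·C) = 0 - j5785 Ω
  Z3: Z = R = 2840 Ω
Step 3 — With open output, the series arm Z2 and the output shunt Z3 appear in series to ground: Z2 + Z3 = 2840 - j5785 Ω.
Step 4 — Parallel with input shunt Z1: Z_in = Z1 || (Z2 + Z3) = 0.006336 + j9.626 Ω = 9.626∠90.0° Ω.
Step 5 — Source phasor: V = 12∠-61.5° V = 5.726 - j10.55 V.
Step 6 — Current: I = V / Z = -1.095 - j0.5955 A = 1.247∠-151.5° A.
Step 7 — Complex power: S = V·I* = 0.009846 + j14.96 VA.
Step 8 — Real power: P = Re(S) = 0.009846 W.
Step 9 — Reactive power: Q = Im(S) = 14.96 VAR.
Step 10 — Apparent power: |S| = 14.96 VA.
Step 11 — Power factor: PF = P/|S| = 0.0006582 (lagging).

(a) P = 0.009846 W  (b) Q = 14.96 VAR  (c) S = 14.96 VA  (d) PF = 0.0006582 (lagging)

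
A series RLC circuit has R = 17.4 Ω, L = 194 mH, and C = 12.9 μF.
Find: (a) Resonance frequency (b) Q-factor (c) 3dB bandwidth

Step 1 — Resonance: ω₀ = 1/√(LC) = 1/√(0.194·1.29e-05) = 632.1 rad/s.
Step 2 — f₀ = ω₀/(2π) = 100.6 Hz.
Step 3 — Series Q: Q = ω₀L/R = 632.1·0.194/17.4 = 7.048.
Step 4 — Bandwidth: Δω = ω₀/Q = 89.69 rad/s; BW = Δω/(2π) = 14.27 Hz.

(a) f₀ = 100.6 Hz  (b) Q = 7.048  (c) BW = 14.27 Hz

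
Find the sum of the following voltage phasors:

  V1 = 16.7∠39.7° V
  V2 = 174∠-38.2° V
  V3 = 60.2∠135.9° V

Step 1 — Convert each phasor to rectangular form:
  V1 = 16.7·(cos(39.7°) + j·sin(39.7°)) = 12.85 + j10.67 V
  V2 = 174·(cos(-38.2°) + j·sin(-38.2°)) = 136.7 - j107.6 V
  V3 = 60.2·(cos(135.9°) + j·sin(135.9°)) = -43.23 + j41.89 V
Step 2 — Sum components: V_total = 106.4 - j55.04 V.
Step 3 — Convert to polar: |V_total| = 119.8 V, ∠V_total = -27.4°.

V_total = 119.8∠-27.4° V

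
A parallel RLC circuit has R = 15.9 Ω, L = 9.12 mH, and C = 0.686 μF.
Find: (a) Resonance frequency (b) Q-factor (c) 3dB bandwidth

Step 1 — Resonance: ω₀ = 1/√(LC) = 1/√(0.00912·6.86e-07) = 1.264e+04 rad/s.
Step 2 — f₀ = ω₀/(2π) = 2012 Hz.
Step 3 — Parallel Q: Q = R/(ω₀L) = 15.9/(1.264e+04·0.00912) = 0.1379.
Step 4 — Bandwidth: Δω = ω₀/Q = 9.168e+04 rad/s; BW = Δω/(2π) = 1.459e+04 Hz.

(a) f₀ = 2012 Hz  (b) Q = 0.1379  (c) BW = 1.459e+04 Hz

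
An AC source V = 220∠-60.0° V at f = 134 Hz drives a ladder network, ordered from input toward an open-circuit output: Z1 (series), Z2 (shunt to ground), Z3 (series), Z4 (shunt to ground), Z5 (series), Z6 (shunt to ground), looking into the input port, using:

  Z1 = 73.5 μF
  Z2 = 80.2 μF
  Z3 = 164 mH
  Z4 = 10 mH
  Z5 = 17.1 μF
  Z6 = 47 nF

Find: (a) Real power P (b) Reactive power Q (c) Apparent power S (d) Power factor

Step 1 — Angular frequency: ω = 2π·f = 2π·134 = 841.9 rad/s.
Step 2 — Component impedances:
  Z1: Z = 1/(jωC) = -j/(ω·C) = 0 - j16.16 Ω
  Z2: Z = 1/(jωC) = -j/(ω·C) = 0 - j14.81 Ω
  Z3: Z = jωL = j·841.9·0.164 = 0 + j138.1 Ω
  Z4: Z = jωL = j·841.9·0.01 = 0 + j8.419 Ω
  Z5: Z = 1/(jωC) = -j/(ω·C) = 0 - j69.46 Ω
  Z6: Z = 1/(jωC) = -j/(ω·C) = 0 - j2.527e+04 Ω
Step 3 — Ladder network (open output): work backward from the far end, alternating series and parallel combinations. Z_in = 0 - j32.63 Ω = 32.63∠-90.0° Ω.
Step 4 — Source phasor: V = 220∠-60.0° V = 110 - j190.5 V.
Step 5 — Current: I = V / Z = 5.838 + j3.371 A = 6.741∠30.0° A.
Step 6 — Complex power: S = V·I* = 0 - j1483 VA.
Step 7 — Real power: P = Re(S) = 0 W.
Step 8 — Reactive power: Q = Im(S) = -1483 VAR.
Step 9 — Apparent power: |S| = 1483 VA.
Step 10 — Power factor: PF = P/|S| = 0 (leading).

(a) P = 0 W  (b) Q = -1483 VAR  (c) S = 1483 VA  (d) PF = 0 (leading)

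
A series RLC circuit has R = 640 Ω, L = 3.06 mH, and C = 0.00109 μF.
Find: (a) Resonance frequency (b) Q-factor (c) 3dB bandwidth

Step 1 — Resonance: ω₀ = 1/√(LC) = 1/√(0.00306·1.09e-09) = 5.476e+05 rad/s.
Step 2 — f₀ = ω₀/(2π) = 8.715e+04 Hz.
Step 3 — Series Q: Q = ω₀L/R = 5.476e+05·0.00306/640 = 2.618.
Step 4 — Bandwidth: Δω = ω₀/Q = 2.092e+05 rad/s; BW = Δω/(2π) = 3.329e+04 Hz.

(a) f₀ = 8.715e+04 Hz  (b) Q = 2.618  (c) BW = 3.329e+04 Hz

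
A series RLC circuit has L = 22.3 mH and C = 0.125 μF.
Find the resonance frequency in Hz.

Step 1 — Resonance condition Im(Z)=0 gives ω₀ = 1/√(LC).
Step 2 — ω₀ = 1/√(0.0223·1.25e-07) = 1.894e+04 rad/s.
Step 3 — f₀ = ω₀/(2π) = 3014 Hz.

f₀ = 3014 Hz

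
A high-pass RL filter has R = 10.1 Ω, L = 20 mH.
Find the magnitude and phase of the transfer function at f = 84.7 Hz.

Step 1 — Angular frequency: ω = 2π·84.7 = 532.2 rad/s.
Step 2 — Transfer function: H(jω) = jωL/(R + jωL).
Step 3 — Numerator jωL = j·10.64; denominator R + jωL = 10.1 + j10.64.
Step 4 — H = 0.5262 + j0.4993.
Step 5 — Magnitude: |H| = 0.7254 (-2.8 dB); phase: φ = 43.5°.

|H| = 0.7254 (-2.8 dB), φ = 43.5°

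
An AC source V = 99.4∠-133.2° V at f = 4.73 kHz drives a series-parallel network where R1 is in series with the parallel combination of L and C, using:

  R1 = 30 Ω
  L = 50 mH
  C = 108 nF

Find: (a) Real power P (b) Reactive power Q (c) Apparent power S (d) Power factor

Step 1 — Angular frequency: ω = 2π·f = 2π·4730 = 2.972e+04 rad/s.
Step 2 — Component impedances:
  R1: Z = R = 30 Ω
  L: Z = jωL = j·2.972e+04·0.05 = 0 + j1486 Ω
  C: Z = 1/(jωC) = -j/(ω·C) = 0 - j311.6 Ω
Step 3 — Parallel branch: L || C = 1/(1/L + 1/C) = 0 - j394.2 Ω.
Step 4 — Series with R1: Z_total = R1 + (L || C) = 30 - j394.2 Ω = 395.3∠-85.6° Ω.
Step 5 — Source phasor: V = 99.4∠-133.2° V = -68.04 - j72.46 V.
Step 6 — Current: I = V / Z = 0.1697 - j0.1855 A = 0.2514∠-47.6° A.
Step 7 — Complex power: S = V·I* = 1.896 - j24.92 VA.
Step 8 — Real power: P = Re(S) = 1.896 W.
Step 9 — Reactive power: Q = Im(S) = -24.92 VAR.
Step 10 — Apparent power: |S| = 24.99 VA.
Step 11 — Power factor: PF = P/|S| = 0.07588 (leading).

(a) P = 1.896 W  (b) Q = -24.92 VAR  (c) S = 24.99 VA  (d) PF = 0.07588 (leading)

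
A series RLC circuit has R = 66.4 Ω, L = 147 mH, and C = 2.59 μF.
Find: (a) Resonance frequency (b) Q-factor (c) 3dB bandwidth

Step 1 — Resonance: ω₀ = 1/√(LC) = 1/√(0.147·2.59e-06) = 1621 rad/s.
Step 2 — f₀ = ω₀/(2π) = 257.9 Hz.
Step 3 — Series Q: Q = ω₀L/R = 1621·0.147/66.4 = 3.588.
Step 4 — Bandwidth: Δω = ω₀/Q = 451.7 rad/s; BW = Δω/(2π) = 71.89 Hz.

(a) f₀ = 257.9 Hz  (b) Q = 3.588  (c) BW = 71.89 Hz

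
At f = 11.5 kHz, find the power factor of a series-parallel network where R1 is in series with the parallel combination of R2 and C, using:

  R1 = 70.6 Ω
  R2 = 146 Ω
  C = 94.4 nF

Step 1 — Angular frequency: ω = 2π·f = 2π·1.15e+04 = 7.226e+04 rad/s.
Step 2 — Component impedances:
  R1: Z = R = 70.6 Ω
  R2: Z = R = 146 Ω
  C: Z = 1/(jωC) = -j/(ω·C) = 0 - j146.6 Ω
Step 3 — Parallel branch: R2 || C = 1/(1/R2 + 1/C) = 73.3 - j73 Ω.
Step 4 — Series with R1: Z_total = R1 + (R2 || C) = 143.9 - j73 Ω = 161.4∠-26.9° Ω.
Step 5 — Power factor: PF = cos(φ) = Re(Z)/|Z| = 143.9/161.36 = 0.8918.
Step 6 — Type: Im(Z) = -73 ⇒ leading (phase φ = -26.9°).

PF = 0.8918 (leading, φ = -26.9°)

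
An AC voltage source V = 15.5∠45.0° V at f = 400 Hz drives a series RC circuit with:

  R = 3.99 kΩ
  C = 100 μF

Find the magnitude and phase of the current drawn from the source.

Step 1 — Angular frequency: ω = 2π·f = 2π·400 = 2513 rad/s.
Step 2 — Component impedances:
  R: Z = R = 3990 Ω
  C: Z = 1/(jωC) = -j/(ω·C) = 0 - j3.979 Ω
Step 3 — Series combination: Z_total = R + C = 3990 - j3.979 Ω = 3990∠-0.1° Ω.
Step 4 — Source phasor: V = 15.5∠45.0° V = 10.96 + j10.96 V.
Step 5 — Ohm's law: I = V / Z_total = (10.96 + j10.96) / (3990 - j3.979) = 0.002744 + j0.00275 A.
Step 6 — Convert to polar: |I| = 0.003885 A, ∠I = 45.1°.

I = 0.003885∠45.1° A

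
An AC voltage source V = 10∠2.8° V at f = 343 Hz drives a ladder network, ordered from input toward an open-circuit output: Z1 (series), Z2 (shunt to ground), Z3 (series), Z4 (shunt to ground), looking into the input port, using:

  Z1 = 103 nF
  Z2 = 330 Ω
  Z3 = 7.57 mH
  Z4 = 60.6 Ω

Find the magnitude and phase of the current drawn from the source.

Step 1 — Angular frequency: ω = 2π·f = 2π·343 = 2155 rad/s.
Step 2 — Component impedances:
  Z1: Z = 1/(jωC) = -j/(ω·C) = 0 - j4505 Ω
  Z2: Z = R = 330 Ω
  Z3: Z = jωL = j·2155·0.00757 = 0 + j16.31 Ω
  Z4: Z = R = 60.6 Ω
Step 3 — Ladder network (open output): work backward from the far end, alternating series and parallel combinations. Z_in = 51.68 - j4493 Ω = 4494∠-89.3° Ω.
Step 4 — Source phasor: V = 10∠2.8° V = 9.988 + j0.4885 V.
Step 5 — Ohm's law: I = V / Z_total = (9.988 + j0.4885) / (51.68 - j4493) = -8.314e-05 + j0.002224 A.
Step 6 — Convert to polar: |I| = 0.002225 A, ∠I = 92.1°.

I = 0.002225∠92.1° A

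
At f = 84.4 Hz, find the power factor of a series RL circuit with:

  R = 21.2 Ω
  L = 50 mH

Step 1 — Angular frequency: ω = 2π·f = 2π·84.4 = 530.3 rad/s.
Step 2 — Component impedances:
  R: Z = R = 21.2 Ω
  L: Z = jωL = j·530.3·0.05 = 0 + j26.52 Ω
Step 3 — Series combination: Z_total = R + L = 21.2 + j26.52 Ω = 33.95∠51.4° Ω.
Step 4 — Power factor: PF = cos(φ) = Re(Z)/|Z| = 21.2/33.948 = 0.6245.
Step 5 — Type: Im(Z) = 26.52 ⇒ lagging (phase φ = 51.4°).

PF = 0.6245 (lagging, φ = 51.4°)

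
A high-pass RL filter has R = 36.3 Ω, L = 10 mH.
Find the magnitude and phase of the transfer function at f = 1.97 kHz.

Step 1 — Angular frequency: ω = 2π·1970 = 1.238e+04 rad/s.
Step 2 — Transfer function: H(jω) = jωL/(R + jωL).
Step 3 — Numerator jωL = j·123.8; denominator R + jωL = 36.3 + j123.8.
Step 4 — H = 0.9208 + j0.27.
Step 5 — Magnitude: |H| = 0.9596 (-0.4 dB); phase: φ = 16.3°.

|H| = 0.9596 (-0.4 dB), φ = 16.3°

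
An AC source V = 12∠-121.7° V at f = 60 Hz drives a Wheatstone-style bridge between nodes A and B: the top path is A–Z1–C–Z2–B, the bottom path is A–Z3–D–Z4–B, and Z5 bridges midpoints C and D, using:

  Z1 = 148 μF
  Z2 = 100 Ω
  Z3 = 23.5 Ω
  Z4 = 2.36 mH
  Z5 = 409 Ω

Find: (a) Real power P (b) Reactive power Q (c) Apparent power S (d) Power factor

Step 1 — Angular frequency: ω = 2π·f = 2π·60 = 377 rad/s.
Step 2 — Component impedances:
  Z1: Z = 1/(jωC) = -j/(ω·C) = 0 - j17.92 Ω
  Z2: Z = R = 100 Ω
  Z3: Z = R = 23.5 Ω
  Z4: Z = jωL = j·377·0.00236 = 0 + j0.8897 Ω
  Z5: Z = R = 409 Ω
Step 3 — Bridge requires nodal analysis (the Z5 bridge couples midpoints C and D, so the two paths cannot be reduced to a simple series/parallel combination). Setting node B to ground and injecting 1 A at node A, the 3-node admittance system at A, C, D solves to V_A = Z_AB = 18.39 - j0.2885 Ω = 18.39∠-0.9° Ω.
Step 4 — Source phasor: V = 12∠-121.7° V = -6.306 - j10.21 V.
Step 5 — Current: I = V / Z = -0.3342 - j0.5606 A = 0.6526∠-120.8° A.
Step 6 — Complex power: S = V·I* = 7.83 - j0.1229 VA.
Step 7 — Real power: P = Re(S) = 7.83 W.
Step 8 — Reactive power: Q = Im(S) = -0.1229 VAR.
Step 9 — Apparent power: |S| = 7.831 VA.
Step 10 — Power factor: PF = P/|S| = 0.9999 (leading).

(a) P = 7.83 W  (b) Q = -0.1229 VAR  (c) S = 7.831 VA  (d) PF = 0.9999 (leading)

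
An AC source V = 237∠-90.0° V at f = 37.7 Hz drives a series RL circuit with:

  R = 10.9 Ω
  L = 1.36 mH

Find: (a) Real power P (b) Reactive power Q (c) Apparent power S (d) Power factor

Step 1 — Angular frequency: ω = 2π·f = 2π·37.7 = 236.9 rad/s.
Step 2 — Component impedances:
  R: Z = R = 10.9 Ω
  L: Z = jωL = j·236.9·0.00136 = 0 + j0.3222 Ω
Step 3 — Series combination: Z_total = R + L = 10.9 + j0.3222 Ω = 10.9∠1.7° Ω.
Step 4 — Source phasor: V = 237∠-90.0° V = 0 - j237 V.
Step 5 — Current: I = V / Z = -0.6421 - j21.72 A = 21.73∠-91.7° A.
Step 6 — Complex power: S = V·I* = 5149 + j152.2 VA.
Step 7 — Real power: P = Re(S) = 5149 W.
Step 8 — Reactive power: Q = Im(S) = 152.2 VAR.
Step 9 — Apparent power: |S| = 5151 VA.
Step 10 — Power factor: PF = P/|S| = 0.9996 (lagging).

(a) P = 5149 W  (b) Q = 152.2 VAR  (c) S = 5151 VA  (d) PF = 0.9996 (lagging)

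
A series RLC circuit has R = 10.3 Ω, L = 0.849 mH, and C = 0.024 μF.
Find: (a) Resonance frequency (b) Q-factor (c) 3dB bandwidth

Step 1 — Resonance: ω₀ = 1/√(LC) = 1/√(0.000849·2.4e-08) = 2.215e+05 rad/s.
Step 2 — f₀ = ω₀/(2π) = 3.526e+04 Hz.
Step 3 — Series Q: Q = ω₀L/R = 2.215e+05·0.000849/10.3 = 18.26.
Step 4 — Bandwidth: Δω = ω₀/Q = 1.213e+04 rad/s; BW = Δω/(2π) = 1931 Hz.

(a) f₀ = 3.526e+04 Hz  (b) Q = 18.26  (c) BW = 1931 Hz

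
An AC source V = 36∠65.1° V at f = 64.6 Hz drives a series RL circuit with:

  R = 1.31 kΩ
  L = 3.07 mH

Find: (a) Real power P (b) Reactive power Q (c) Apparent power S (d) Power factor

Step 1 — Angular frequency: ω = 2π·f = 2π·64.6 = 405.9 rad/s.
Step 2 — Component impedances:
  R: Z = R = 1310 Ω
  L: Z = jωL = j·405.9·0.00307 = 0 + j1.246 Ω
Step 3 — Series combination: Z_total = R + L = 1310 + j1.246 Ω = 1310∠0.1° Ω.
Step 4 — Source phasor: V = 36∠65.1° V = 15.16 + j32.65 V.
Step 5 — Current: I = V / Z = 0.01159 + j0.02492 A = 0.02748∠65.0° A.
Step 6 — Complex power: S = V·I* = 0.9893 + j0.0009411 VA.
Step 7 — Real power: P = Re(S) = 0.9893 W.
Step 8 — Reactive power: Q = Im(S) = 0.0009411 VAR.
Step 9 — Apparent power: |S| = 0.9893 VA.
Step 10 — Power factor: PF = P/|S| = 1 (lagging).

(a) P = 0.9893 W  (b) Q = 0.0009411 VAR  (c) S = 0.9893 VA  (d) PF = 1 (lagging)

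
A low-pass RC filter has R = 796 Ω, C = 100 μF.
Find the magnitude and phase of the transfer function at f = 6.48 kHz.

Step 1 — Angular frequency: ω = 2π·6480 = 4.072e+04 rad/s.
Step 2 — Transfer function: H(jω) = 1/(1 + jωRC).
Step 3 — Denominator: 1 + jωRC = 1 + j·4.072e+04·796·0.0001 = 1 + j3241.
Step 4 — H = 9.521e-08 - j0.0003086.
Step 5 — Magnitude: |H| = 0.0003086 (-70.2 dB); phase: φ = -90.0°.

|H| = 0.0003086 (-70.2 dB), φ = -90.0°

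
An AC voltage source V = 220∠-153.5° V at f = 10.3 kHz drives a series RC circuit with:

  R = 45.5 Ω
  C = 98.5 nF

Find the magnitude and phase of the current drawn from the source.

Step 1 — Angular frequency: ω = 2π·f = 2π·1.03e+04 = 6.472e+04 rad/s.
Step 2 — Component impedances:
  R: Z = R = 45.5 Ω
  C: Z = 1/(jωC) = -j/(ω·C) = 0 - j156.9 Ω
Step 3 — Series combination: Z_total = R + C = 45.5 - j156.9 Ω = 163.3∠-73.8° Ω.
Step 4 — Source phasor: V = 220∠-153.5° V = -196.9 - j98.16 V.
Step 5 — Ohm's law: I = V / Z_total = (-196.9 - j98.16) / (45.5 - j156.9) = 0.2414 - j1.325 A.
Step 6 — Convert to polar: |I| = 1.347 A, ∠I = -79.7°.

I = 1.347∠-79.7° A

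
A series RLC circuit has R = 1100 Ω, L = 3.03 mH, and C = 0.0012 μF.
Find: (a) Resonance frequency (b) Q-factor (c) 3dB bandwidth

Step 1 — Resonance: ω₀ = 1/√(LC) = 1/√(0.00303·1.2e-09) = 5.244e+05 rad/s.
Step 2 — f₀ = ω₀/(2π) = 8.347e+04 Hz.
Step 3 — Series Q: Q = ω₀L/R = 5.244e+05·0.00303/1100 = 1.445.
Step 4 — Bandwidth: Δω = ω₀/Q = 3.63e+05 rad/s; BW = Δω/(2π) = 5.778e+04 Hz.

(a) f₀ = 8.347e+04 Hz  (b) Q = 1.445  (c) BW = 5.778e+04 Hz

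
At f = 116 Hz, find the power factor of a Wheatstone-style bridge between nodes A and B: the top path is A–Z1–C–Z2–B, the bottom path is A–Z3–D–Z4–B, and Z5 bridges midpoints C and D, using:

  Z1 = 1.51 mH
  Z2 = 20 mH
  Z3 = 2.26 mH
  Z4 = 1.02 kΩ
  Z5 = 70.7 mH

Step 1 — Angular frequency: ω = 2π·f = 2π·116 = 728.8 rad/s.
Step 2 — Component impedances:
  Z1: Z = jωL = j·728.8·0.00151 = 0 + j1.101 Ω
  Z2: Z = jωL = j·728.8·0.02 = 0 + j14.58 Ω
  Z3: Z = jωL = j·728.8·0.00226 = 0 + j1.647 Ω
  Z4: Z = R = 1020 Ω
  Z5: Z = jωL = j·728.8·0.0707 = 0 + j51.53 Ω
Step 3 — Bridge requires nodal analysis (the Z5 bridge couples midpoints C and D, so the two paths cannot be reduced to a simple series/parallel combination). Setting node B to ground and injecting 1 A at node A, the 3-node admittance system at A, C, D solves to V_A = Z_AB = 0.2392 + j15.65 Ω = 15.65∠89.1° Ω.
Step 4 — Power factor: PF = cos(φ) = Re(Z)/|Z| = 0.2392/15.65 = 0.01528.
Step 5 — Type: Im(Z) = 15.65 ⇒ lagging (phase φ = 89.1°).

PF = 0.01528 (lagging, φ = 89.1°)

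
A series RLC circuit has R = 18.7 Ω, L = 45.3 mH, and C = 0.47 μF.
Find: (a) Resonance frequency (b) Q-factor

Step 1 — Resonance condition Im(Z)=0 gives ω₀ = 1/√(LC).
Step 2 — ω₀ = 1/√(0.0453·4.7e-07) = 6853 rad/s.
Step 3 — f₀ = ω₀/(2π) = 1091 Hz.
Step 4 — Series Q: Q = ω₀L/R = 6853·0.0453/18.7 = 16.6.

(a) f₀ = 1091 Hz  (b) Q = 16.6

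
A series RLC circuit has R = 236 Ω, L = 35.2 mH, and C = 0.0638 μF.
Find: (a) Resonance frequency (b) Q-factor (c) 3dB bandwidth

Step 1 — Resonance: ω₀ = 1/√(LC) = 1/√(0.0352·6.38e-08) = 2.11e+04 rad/s.
Step 2 — f₀ = ω₀/(2π) = 3358 Hz.
Step 3 — Series Q: Q = ω₀L/R = 2.11e+04·0.0352/236 = 3.147.
Step 4 — Bandwidth: Δω = ω₀/Q = 6705 rad/s; BW = Δω/(2π) = 1067 Hz.

(a) f₀ = 3358 Hz  (b) Q = 3.147  (c) BW = 1067 Hz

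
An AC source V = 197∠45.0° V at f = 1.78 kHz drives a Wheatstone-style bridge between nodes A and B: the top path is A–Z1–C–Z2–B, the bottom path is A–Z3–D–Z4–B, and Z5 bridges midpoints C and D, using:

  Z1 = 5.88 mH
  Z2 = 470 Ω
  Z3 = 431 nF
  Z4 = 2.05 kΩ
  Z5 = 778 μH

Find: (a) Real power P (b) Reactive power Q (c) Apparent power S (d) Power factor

Step 1 — Angular frequency: ω = 2π·f = 2π·1780 = 1.118e+04 rad/s.
Step 2 — Component impedances:
  Z1: Z = jωL = j·1.118e+04·0.00588 = 0 + j65.76 Ω
  Z2: Z = R = 470 Ω
  Z3: Z = 1/(jωC) = -j/(ω·C) = 0 - j207.5 Ω
  Z4: Z = R = 2050 Ω
  Z5: Z = jωL = j·1.118e+04·0.000778 = 0 + j8.701 Ω
Step 3 — Bridge requires nodal analysis (the Z5 bridge couples midpoints C and D, so the two paths cannot be reduced to a simple series/parallel combination). Setting node B to ground and injecting 1 A at node A, the 3-node admittance system at A, C, D solves to V_A = Z_AB = 382.4 + j100.2 Ω = 395.3∠14.7° Ω.
Step 4 — Source phasor: V = 197∠45.0° V = 139.3 + j139.3 V.
Step 5 — Current: I = V / Z = 0.4302 + j0.2516 A = 0.4984∠30.3° A.
Step 6 — Complex power: S = V·I* = 94.98 + j24.89 VA.
Step 7 — Real power: P = Re(S) = 94.98 W.
Step 8 — Reactive power: Q = Im(S) = 24.89 VAR.
Step 9 — Apparent power: |S| = 98.18 VA.
Step 10 — Power factor: PF = P/|S| = 0.9673 (lagging).

(a) P = 94.98 W  (b) Q = 24.89 VAR  (c) S = 98.18 VA  (d) PF = 0.9673 (lagging)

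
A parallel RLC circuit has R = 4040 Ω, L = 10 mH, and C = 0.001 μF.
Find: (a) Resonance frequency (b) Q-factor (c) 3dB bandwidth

Step 1 — Resonance: ω₀ = 1/√(LC) = 1/√(0.01·1e-09) = 3.162e+05 rad/s.
Step 2 — f₀ = ω₀/(2π) = 5.033e+04 Hz.
Step 3 — Parallel Q: Q = R/(ω₀L) = 4040/(3.162e+05·0.01) = 1.278.
Step 4 — Bandwidth: Δω = ω₀/Q = 2.475e+05 rad/s; BW = Δω/(2π) = 3.939e+04 Hz.

(a) f₀ = 5.033e+04 Hz  (b) Q = 1.278  (c) BW = 3.939e+04 Hz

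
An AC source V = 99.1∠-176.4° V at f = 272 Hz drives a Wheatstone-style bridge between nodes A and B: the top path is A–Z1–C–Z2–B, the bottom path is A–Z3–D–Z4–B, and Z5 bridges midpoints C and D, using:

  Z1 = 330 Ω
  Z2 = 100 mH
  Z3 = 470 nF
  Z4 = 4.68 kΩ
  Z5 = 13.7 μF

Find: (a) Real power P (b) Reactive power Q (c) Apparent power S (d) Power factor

Step 1 — Angular frequency: ω = 2π·f = 2π·272 = 1709 rad/s.
Step 2 — Component impedances:
  Z1: Z = R = 330 Ω
  Z2: Z = jωL = j·1709·0.1 = 0 + j170.9 Ω
  Z3: Z = 1/(jωC) = -j/(ω·C) = 0 - j1245 Ω
  Z4: Z = R = 4680 Ω
  Z5: Z = 1/(jωC) = -j/(ω·C) = 0 - j42.71 Ω
Step 3 — Bridge requires nodal analysis (the Z5 bridge couples midpoints C and D, so the two paths cannot be reduced to a simple series/parallel combination). Setting node B to ground and injecting 1 A at node A, the 3-node admittance system at A, C, D solves to V_A = Z_AB = 315.7 + j90.64 Ω = 328.4∠16.0° Ω.
Step 4 — Source phasor: V = 99.1∠-176.4° V = -98.9 - j6.223 V.
Step 5 — Current: I = V / Z = -0.2947 + j0.0649 A = 0.3017∠167.6° A.
Step 6 — Complex power: S = V·I* = 28.74 + j8.253 VA.
Step 7 — Real power: P = Re(S) = 28.74 W.
Step 8 — Reactive power: Q = Im(S) = 8.253 VAR.
Step 9 — Apparent power: |S| = 29.9 VA.
Step 10 — Power factor: PF = P/|S| = 0.9612 (lagging).

(a) P = 28.74 W  (b) Q = 8.253 VAR  (c) S = 29.9 VA  (d) PF = 0.9612 (lagging)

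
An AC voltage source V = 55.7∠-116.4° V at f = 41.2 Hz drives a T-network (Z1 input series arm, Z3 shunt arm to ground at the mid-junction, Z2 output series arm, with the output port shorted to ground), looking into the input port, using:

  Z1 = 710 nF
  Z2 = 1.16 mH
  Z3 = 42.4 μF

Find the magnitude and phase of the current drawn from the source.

Step 1 — Angular frequency: ω = 2π·f = 2π·41.2 = 258.9 rad/s.
Step 2 — Component impedances:
  Z1: Z = 1/(jωC) = -j/(ω·C) = 0 - j5441 Ω
  Z2: Z = jωL = j·258.9·0.00116 = 0 + j0.3003 Ω
  Z3: Z = 1/(jωC) = -j/(ω·C) = 0 - j91.11 Ω
Step 3 — With the output port shorted to ground, the output series arm Z2 runs from the junction to ground; the shunt arm Z3 also runs from the junction to ground. They appear in parallel: Z3 || Z2 = 0 + j0.3013 Ω.
Step 4 — Series with input arm Z1: Z_in = Z1 + (Z3 || Z2) = 0 - j5441 Ω = 5441∠-90.0° Ω.
Step 5 — Source phasor: V = 55.7∠-116.4° V = -24.77 - j49.89 V.
Step 6 — Ohm's law: I = V / Z_total = (-24.77 - j49.89) / (0 - j5441) = 0.00917 - j0.004552 A.
Step 7 — Convert to polar: |I| = 0.01024 A, ∠I = -26.4°.

I = 0.01024∠-26.4° A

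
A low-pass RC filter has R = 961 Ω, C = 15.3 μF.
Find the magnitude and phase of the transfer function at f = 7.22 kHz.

Step 1 — Angular frequency: ω = 2π·7220 = 4.536e+04 rad/s.
Step 2 — Transfer function: H(jω) = 1/(1 + jωRC).
Step 3 — Denominator: 1 + jωRC = 1 + j·4.536e+04·961·1.53e-05 = 1 + j667.
Step 4 — H = 2.248e-06 - j0.001499.
Step 5 — Magnitude: |H| = 0.001499 (-56.5 dB); phase: φ = -89.9°.

|H| = 0.001499 (-56.5 dB), φ = -89.9°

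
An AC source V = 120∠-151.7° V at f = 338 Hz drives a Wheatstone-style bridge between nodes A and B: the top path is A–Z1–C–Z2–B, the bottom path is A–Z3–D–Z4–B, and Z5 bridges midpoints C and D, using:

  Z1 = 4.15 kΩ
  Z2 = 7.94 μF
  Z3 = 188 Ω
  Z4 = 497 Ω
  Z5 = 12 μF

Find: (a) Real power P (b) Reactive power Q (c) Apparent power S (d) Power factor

Step 1 — Angular frequency: ω = 2π·f = 2π·338 = 2124 rad/s.
Step 2 — Component impedances:
  Z1: Z = R = 4150 Ω
  Z2: Z = 1/(jωC) = -j/(ω·C) = 0 - j59.3 Ω
  Z3: Z = R = 188 Ω
  Z4: Z = R = 497 Ω
  Z5: Z = 1/(jωC) = -j/(ω·C) = 0 - j39.24 Ω
Step 3 — Bridge requires nodal analysis (the Z5 bridge couples midpoints C and D, so the two paths cannot be reduced to a simple series/parallel combination). Setting node B to ground and injecting 1 A at node A, the 3-node admittance system at A, C, D solves to V_A = Z_AB = 198.3 - j91.49 Ω = 218.4∠-24.8° Ω.
Step 4 — Source phasor: V = 120∠-151.7° V = -105.7 - j56.89 V.
Step 5 — Current: I = V / Z = -0.3302 - j0.4392 A = 0.5495∠-126.9° A.
Step 6 — Complex power: S = V·I* = 59.87 - j27.62 VA.
Step 7 — Real power: P = Re(S) = 59.87 W.
Step 8 — Reactive power: Q = Im(S) = -27.62 VAR.
Step 9 — Apparent power: |S| = 65.94 VA.
Step 10 — Power factor: PF = P/|S| = 0.908 (leading).

(a) P = 59.87 W  (b) Q = -27.62 VAR  (c) S = 65.94 VA  (d) PF = 0.908 (leading)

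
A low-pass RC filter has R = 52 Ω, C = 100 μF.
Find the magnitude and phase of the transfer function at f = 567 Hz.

Step 1 — Angular frequency: ω = 2π·567 = 3563 rad/s.
Step 2 — Transfer function: H(jω) = 1/(1 + jωRC).
Step 3 — Denominator: 1 + jωRC = 1 + j·3563·52·0.0001 = 1 + j18.53.
Step 4 — H = 0.002905 - j0.05382.
Step 5 — Magnitude: |H| = 0.0539 (-25.4 dB); phase: φ = -86.9°.

|H| = 0.0539 (-25.4 dB), φ = -86.9°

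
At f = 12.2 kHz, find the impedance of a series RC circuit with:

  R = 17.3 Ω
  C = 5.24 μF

Step 1 — Angular frequency: ω = 2π·f = 2π·1.22e+04 = 7.665e+04 rad/s.
Step 2 — Component impedances:
  R: Z = R = 17.3 Ω
  C: Z = 1/(jωC) = -j/(ω·C) = 0 - j2.49 Ω
Step 3 — Series combination: Z_total = R + C = 17.3 - j2.49 Ω = 17.48∠-8.2° Ω.

Z = 17.3 - j2.49 Ω = 17.48∠-8.2° Ω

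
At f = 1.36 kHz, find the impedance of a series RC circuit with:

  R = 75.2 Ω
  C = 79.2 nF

Step 1 — Angular frequency: ω = 2π·f = 2π·1360 = 8545 rad/s.
Step 2 — Component impedances:
  R: Z = R = 75.2 Ω
  C: Z = 1/(jωC) = -j/(ω·C) = 0 - j1478 Ω
Step 3 — Series combination: Z_total = R + C = 75.2 - j1478 Ω = 1480∠-87.1° Ω.

Z = 75.2 - j1478 Ω = 1480∠-87.1° Ω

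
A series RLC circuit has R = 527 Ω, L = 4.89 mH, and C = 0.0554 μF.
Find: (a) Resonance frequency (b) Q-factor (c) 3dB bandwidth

Step 1 — Resonance: ω₀ = 1/√(LC) = 1/√(0.00489·5.54e-08) = 6.076e+04 rad/s.
Step 2 — f₀ = ω₀/(2π) = 9670 Hz.
Step 3 — Series Q: Q = ω₀L/R = 6.076e+04·0.00489/527 = 0.5638.
Step 4 — Bandwidth: Δω = ω₀/Q = 1.078e+05 rad/s; BW = Δω/(2π) = 1.715e+04 Hz.

(a) f₀ = 9670 Hz  (b) Q = 0.5638  (c) BW = 1.715e+04 Hz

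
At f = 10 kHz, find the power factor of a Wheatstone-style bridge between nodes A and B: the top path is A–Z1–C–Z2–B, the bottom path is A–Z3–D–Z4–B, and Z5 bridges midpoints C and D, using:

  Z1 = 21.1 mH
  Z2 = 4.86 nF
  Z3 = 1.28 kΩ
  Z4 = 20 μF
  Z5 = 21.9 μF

Step 1 — Angular frequency: ω = 2π·f = 2π·1e+04 = 6.283e+04 rad/s.
Step 2 — Component impedances:
  Z1: Z = jωL = j·6.283e+04·0.0211 = 0 + j1326 Ω
  Z2: Z = 1/(jωC) = -j/(ω·C) = 0 - j3275 Ω
  Z3: Z = R = 1280 Ω
  Z4: Z = 1/(jωC) = -j/(ω·C) = 0 - j0.7958 Ω
  Z5: Z = 1/(jωC) = -j/(ω·C) = 0 - j0.7267 Ω
Step 3 — Bridge requires nodal analysis (the Z5 bridge couples midpoints C and D, so the two paths cannot be reduced to a simple series/parallel combination). Setting node B to ground and injecting 1 A at node A, the 3-node admittance system at A, C, D solves to V_A = Z_AB = 662.1 + j638.8 Ω = 920.1∠44.0° Ω.
Step 4 — Power factor: PF = cos(φ) = Re(Z)/|Z| = 662.12/920.05 = 0.7197.
Step 5 — Type: Im(Z) = 638.8 ⇒ lagging (phase φ = 44.0°).

PF = 0.7197 (lagging, φ = 44.0°)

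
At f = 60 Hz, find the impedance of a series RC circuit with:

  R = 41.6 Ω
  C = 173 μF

Step 1 — Angular frequency: ω = 2π·f = 2π·60 = 377 rad/s.
Step 2 — Component impedances:
  R: Z = R = 41.6 Ω
  C: Z = 1/(jωC) = -j/(ω·C) = 0 - j15.33 Ω
Step 3 — Series combination: Z_total = R + C = 41.6 - j15.33 Ω = 44.34∠-20.2° Ω.

Z = 41.6 - j15.33 Ω = 44.34∠-20.2° Ω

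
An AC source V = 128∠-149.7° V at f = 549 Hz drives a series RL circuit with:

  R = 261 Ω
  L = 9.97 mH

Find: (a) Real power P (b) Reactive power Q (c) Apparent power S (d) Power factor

Step 1 — Angular frequency: ω = 2π·f = 2π·549 = 3449 rad/s.
Step 2 — Component impedances:
  R: Z = R = 261 Ω
  L: Z = jωL = j·3449·0.00997 = 0 + j34.39 Ω
Step 3 — Series combination: Z_total = R + L = 261 + j34.39 Ω = 263.3∠7.5° Ω.
Step 4 — Source phasor: V = 128∠-149.7° V = -110.5 - j64.58 V.
Step 5 — Current: I = V / Z = -0.4482 - j0.1884 A = 0.4862∠-157.2° A.
Step 6 — Complex power: S = V·I* = 61.7 + j8.13 VA.
Step 7 — Real power: P = Re(S) = 61.7 W.
Step 8 — Reactive power: Q = Im(S) = 8.13 VAR.
Step 9 — Apparent power: |S| = 62.24 VA.
Step 10 — Power factor: PF = P/|S| = 0.9914 (lagging).

(a) P = 61.7 W  (b) Q = 8.13 VAR  (c) S = 62.24 VA  (d) PF = 0.9914 (lagging)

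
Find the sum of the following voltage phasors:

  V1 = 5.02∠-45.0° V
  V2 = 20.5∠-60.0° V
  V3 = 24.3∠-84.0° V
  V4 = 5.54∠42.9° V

Step 1 — Convert each phasor to rectangular form:
  V1 = 5.02·(cos(-45.0°) + j·sin(-45.0°)) = 3.55 - j3.55 V
  V2 = 20.5·(cos(-60.0°) + j·sin(-60.0°)) = 10.25 - j17.75 V
  V3 = 24.3·(cos(-84.0°) + j·sin(-84.0°)) = 2.54 - j24.17 V
  V4 = 5.54·(cos(42.9°) + j·sin(42.9°)) = 4.058 + j3.771 V
Step 2 — Sum components: V_total = 20.4 - j41.7 V.
Step 3 — Convert to polar: |V_total| = 46.42 V, ∠V_total = -63.9°.

V_total = 46.42∠-63.9° V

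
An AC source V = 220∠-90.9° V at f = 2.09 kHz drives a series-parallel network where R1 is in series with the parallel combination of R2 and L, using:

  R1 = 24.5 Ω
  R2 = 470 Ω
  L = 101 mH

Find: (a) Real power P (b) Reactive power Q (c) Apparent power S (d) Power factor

Step 1 — Angular frequency: ω = 2π·f = 2π·2090 = 1.313e+04 rad/s.
Step 2 — Component impedances:
  R1: Z = R = 24.5 Ω
  R2: Z = R = 470 Ω
  L: Z = jωL = j·1.313e+04·0.101 = 0 + j1326 Ω
Step 3 — Parallel branch: R2 || L = 1/(1/R2 + 1/L) = 417.6 + j148 Ω.
Step 4 — Series with R1: Z_total = R1 + (R2 || L) = 442.1 + j148 Ω = 466.2∠18.5° Ω.
Step 5 — Source phasor: V = 220∠-90.9° V = -3.456 - j220 V.
Step 6 — Current: I = V / Z = -0.1568 - j0.4451 A = 0.4719∠-109.4° A.
Step 7 — Complex power: S = V·I* = 98.46 + j32.96 VA.
Step 8 — Real power: P = Re(S) = 98.46 W.
Step 9 — Reactive power: Q = Im(S) = 32.96 VAR.
Step 10 — Apparent power: |S| = 103.8 VA.
Step 11 — Power factor: PF = P/|S| = 0.9483 (lagging).

(a) P = 98.46 W  (b) Q = 32.96 VAR  (c) S = 103.8 VA  (d) PF = 0.9483 (lagging)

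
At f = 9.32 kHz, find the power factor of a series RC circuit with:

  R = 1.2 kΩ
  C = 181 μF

Step 1 — Angular frequency: ω = 2π·f = 2π·9320 = 5.856e+04 rad/s.
Step 2 — Component impedances:
  R: Z = R = 1200 Ω
  C: Z = 1/(jωC) = -j/(ω·C) = 0 - j0.09435 Ω
Step 3 — Series combination: Z_total = R + C = 1200 - j0.09435 Ω = 1200∠-0.0° Ω.
Step 4 — Power factor: PF = cos(φ) = Re(Z)/|Z| = 1200/1200 = 1.
Step 5 — Type: Im(Z) = -0.09435 ⇒ leading (phase φ = -0.0°).

PF = 1 (leading, φ = -0.0°)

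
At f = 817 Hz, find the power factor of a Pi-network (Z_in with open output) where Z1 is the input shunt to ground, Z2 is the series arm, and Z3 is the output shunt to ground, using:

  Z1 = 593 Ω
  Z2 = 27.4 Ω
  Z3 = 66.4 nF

Step 1 — Angular frequency: ω = 2π·f = 2π·817 = 5133 rad/s.
Step 2 — Component impedances:
  Z1: Z = R = 593 Ω
  Z2: Z = R = 27.4 Ω
  Z3: Z = 1/(jωC) = -j/(ω·C) = 0 - j2934 Ω
Step 3 — With open output, the series arm Z2 and the output shunt Z3 appear in series to ground: Z2 + Z3 = 27.4 - j2934 Ω.
Step 4 — Parallel with input shunt Z1: Z_in = Z1 || (Z2 + Z3) = 568.7 - j114.7 Ω = 580.2∠-11.4° Ω.
Step 5 — Power factor: PF = cos(φ) = Re(Z)/|Z| = 568.738/580.195 = 0.9803.
Step 6 — Type: Im(Z) = -114.7 ⇒ leading (phase φ = -11.4°).

PF = 0.9803 (leading, φ = -11.4°)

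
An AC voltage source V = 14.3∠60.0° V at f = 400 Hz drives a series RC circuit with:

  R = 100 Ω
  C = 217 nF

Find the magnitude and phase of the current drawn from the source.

Step 1 — Angular frequency: ω = 2π·f = 2π·400 = 2513 rad/s.
Step 2 — Component impedances:
  R: Z = R = 100 Ω
  C: Z = 1/(jωC) = -j/(ω·C) = 0 - j1834 Ω
Step 3 — Series combination: Z_total = R + C = 100 - j1834 Ω = 1836∠-86.9° Ω.
Step 4 — Source phasor: V = 14.3∠60.0° V = 7.15 + j12.38 V.
Step 5 — Ohm's law: I = V / Z_total = (7.15 + j12.38) / (100 - j1834) = -0.006522 + j0.004255 A.
Step 6 — Convert to polar: |I| = 0.007787 A, ∠I = 146.9°.

I = 0.007787∠146.9° A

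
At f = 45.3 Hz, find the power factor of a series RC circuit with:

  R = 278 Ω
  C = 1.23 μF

Step 1 — Angular frequency: ω = 2π·f = 2π·45.3 = 284.6 rad/s.
Step 2 — Component impedances:
  R: Z = R = 278 Ω
  C: Z = 1/(jωC) = -j/(ω·C) = 0 - j2856 Ω
Step 3 — Series combination: Z_total = R + C = 278 - j2856 Ω = 2870∠-84.4° Ω.
Step 4 — Power factor: PF = cos(φ) = Re(Z)/|Z| = 278/2869.9 = 0.09687.
Step 5 — Type: Im(Z) = -2856 ⇒ leading (phase φ = -84.4°).

PF = 0.09687 (leading, φ = -84.4°)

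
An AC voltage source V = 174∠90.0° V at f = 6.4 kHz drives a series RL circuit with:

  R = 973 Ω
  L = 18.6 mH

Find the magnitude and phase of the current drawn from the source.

Step 1 — Angular frequency: ω = 2π·f = 2π·6400 = 4.021e+04 rad/s.
Step 2 — Component impedances:
  R: Z = R = 973 Ω
  L: Z = jωL = j·4.021e+04·0.0186 = 0 + j748 Ω
Step 3 — Series combination: Z_total = R + L = 973 + j748 Ω = 1227∠37.5° Ω.
Step 4 — Source phasor: V = 174∠90.0° V = 0 + j174 V.
Step 5 — Ohm's law: I = V / Z_total = (0 + j174) / (973 + j748) = 0.08641 + j0.1124 A.
Step 6 — Convert to polar: |I| = 0.1418 A, ∠I = 52.5°.

I = 0.1418∠52.5° A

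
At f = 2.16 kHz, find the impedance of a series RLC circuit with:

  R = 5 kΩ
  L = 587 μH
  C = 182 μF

Step 1 — Angular frequency: ω = 2π·f = 2π·2160 = 1.357e+04 rad/s.
Step 2 — Component impedances:
  R: Z = R = 5000 Ω
  L: Z = jωL = j·1.357e+04·0.000587 = 0 + j7.967 Ω
  C: Z = 1/(jωC) = -j/(ω·C) = 0 - j0.4049 Ω
Step 3 — Series combination: Z_total = R + L + C = 5000 + j7.562 Ω = 5000∠0.1° Ω.

Z = 5000 + j7.562 Ω = 5000∠0.1° Ω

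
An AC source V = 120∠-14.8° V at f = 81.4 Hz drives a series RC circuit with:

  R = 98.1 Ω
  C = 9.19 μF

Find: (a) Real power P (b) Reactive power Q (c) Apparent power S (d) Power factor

Step 1 — Angular frequency: ω = 2π·f = 2π·81.4 = 511.5 rad/s.
Step 2 — Component impedances:
  R: Z = R = 98.1 Ω
  C: Z = 1/(jωC) = -j/(ω·C) = 0 - j212.8 Ω
Step 3 — Series combination: Z_total = R + C = 98.1 - j212.8 Ω = 234.3∠-65.2° Ω.
Step 4 — Source phasor: V = 120∠-14.8° V = 116 - j30.65 V.
Step 5 — Current: I = V / Z = 0.3262 + j0.3949 A = 0.5122∠50.4° A.
Step 6 — Complex power: S = V·I* = 25.74 - j55.82 VA.
Step 7 — Real power: P = Re(S) = 25.74 W.
Step 8 — Reactive power: Q = Im(S) = -55.82 VAR.
Step 9 — Apparent power: |S| = 61.46 VA.
Step 10 — Power factor: PF = P/|S| = 0.4187 (leading).

(a) P = 25.74 W  (b) Q = -55.82 VAR  (c) S = 61.46 VA  (d) PF = 0.4187 (leading)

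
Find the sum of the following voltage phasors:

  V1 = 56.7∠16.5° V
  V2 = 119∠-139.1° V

Step 1 — Convert each phasor to rectangular form:
  V1 = 56.7·(cos(16.5°) + j·sin(16.5°)) = 54.37 + j16.1 V
  V2 = 119·(cos(-139.1°) + j·sin(-139.1°)) = -89.95 - j77.91 V
Step 2 — Sum components: V_total = -35.58 - j61.81 V.
Step 3 — Convert to polar: |V_total| = 71.32 V, ∠V_total = -119.9°.

V_total = 71.32∠-119.9° V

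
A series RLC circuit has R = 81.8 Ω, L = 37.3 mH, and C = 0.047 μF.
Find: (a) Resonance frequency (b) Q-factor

Step 1 — Resonance condition Im(Z)=0 gives ω₀ = 1/√(LC).
Step 2 — ω₀ = 1/√(0.0373·4.7e-08) = 2.388e+04 rad/s.
Step 3 — f₀ = ω₀/(2π) = 3801 Hz.
Step 4 — Series Q: Q = ω₀L/R = 2.388e+04·0.0373/81.8 = 10.89.

(a) f₀ = 3801 Hz  (b) Q = 10.89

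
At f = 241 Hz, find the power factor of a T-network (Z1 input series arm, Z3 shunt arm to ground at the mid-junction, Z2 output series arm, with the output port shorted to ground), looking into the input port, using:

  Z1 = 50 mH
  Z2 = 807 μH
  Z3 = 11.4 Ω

Step 1 — Angular frequency: ω = 2π·f = 2π·241 = 1514 rad/s.
Step 2 — Component impedances:
  Z1: Z = jωL = j·1514·0.05 = 0 + j75.71 Ω
  Z2: Z = jωL = j·1514·0.000807 = 0 + j1.222 Ω
  Z3: Z = R = 11.4 Ω
Step 3 — With the output port shorted to ground, the output series arm Z2 runs from the junction to ground; the shunt arm Z3 also runs from the junction to ground. They appear in parallel: Z3 || Z2 = 0.1295 + j1.208 Ω.
Step 4 — Series with input arm Z1: Z_in = Z1 + (Z3 || Z2) = 0.1295 + j76.92 Ω = 76.92∠89.9° Ω.
Step 5 — Power factor: PF = cos(φ) = Re(Z)/|Z| = 0.1295/76.92 = 0.001684.
Step 6 — Type: Im(Z) = 76.92 ⇒ lagging (phase φ = 89.9°).

PF = 0.001684 (lagging, φ = 89.9°)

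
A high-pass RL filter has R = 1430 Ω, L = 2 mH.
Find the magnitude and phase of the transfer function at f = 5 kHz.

Step 1 — Angular frequency: ω = 2π·5000 = 3.142e+04 rad/s.
Step 2 — Transfer function: H(jω) = jωL/(R + jωL).
Step 3 — Numerator jωL = j·62.83; denominator R + jωL = 1430 + j62.83.
Step 4 — H = 0.001927 + j0.04385.
Step 5 — Magnitude: |H| = 0.0439 (-27.2 dB); phase: φ = 87.5°.

|H| = 0.0439 (-27.2 dB), φ = 87.5°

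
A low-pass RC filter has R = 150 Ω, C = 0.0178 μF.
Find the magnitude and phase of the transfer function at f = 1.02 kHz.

Step 1 — Angular frequency: ω = 2π·1020 = 6409 rad/s.
Step 2 — Transfer function: H(jω) = 1/(1 + jωRC).
Step 3 — Denominator: 1 + jωRC = 1 + j·6409·150·1.78e-08 = 1 + j0.01711.
Step 4 — H = 0.9997 - j0.01711.
Step 5 — Magnitude: |H| = 0.9999 (-0.0 dB); phase: φ = -1.0°.

|H| = 0.9999 (-0.0 dB), φ = -1.0°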